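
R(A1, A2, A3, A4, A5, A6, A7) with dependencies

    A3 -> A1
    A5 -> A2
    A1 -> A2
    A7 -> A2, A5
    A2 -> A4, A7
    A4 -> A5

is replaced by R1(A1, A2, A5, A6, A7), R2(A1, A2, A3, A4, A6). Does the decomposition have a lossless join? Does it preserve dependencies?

Lossless test: (A1, A2, A6)⁺ = {A1, A2, A4, A5, A6, A7}, which contains all of one fragment — lossless.
Dependency preservation: A2 → A4, A7; A4 → A5 are not contained in any single fragment, but the restricted closure of each left-hand side across the fragments still reaches the right-hand side; the remaining FDs each lie inside some fragment. All dependencies are preserved.

lossless and dependency-preserving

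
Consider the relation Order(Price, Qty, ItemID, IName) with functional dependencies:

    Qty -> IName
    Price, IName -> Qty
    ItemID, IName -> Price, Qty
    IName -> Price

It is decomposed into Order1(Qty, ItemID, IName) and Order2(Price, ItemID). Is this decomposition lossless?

No

Common attributes: Order1 ∩ Order2 = {ItemID}.
No dependency enlarges {ItemID}, so (ItemID)⁺ = {ItemID}.
The closure contains neither all of Order1 = {Qty, ItemID, IName} nor all of Order2 = {Price, ItemID}, so the common attributes are not a superkey of either fragment. The join is lossy.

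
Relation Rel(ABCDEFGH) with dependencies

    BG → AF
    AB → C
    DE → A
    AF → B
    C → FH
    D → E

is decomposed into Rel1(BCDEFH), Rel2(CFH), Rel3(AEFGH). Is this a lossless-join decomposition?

No

Chase test. Columns are ABCDEFGH; row i has aⱼ where attribute j ∈ Reli, else bᵢⱼ.
Initial tableau (one row per fragment):
  row 1: b11 a2 a3 a4 a5 a6 b17 a8
  row 2: b21 b22 a3 b24 b25 a6 b27 a8
  row 3: a1 b32 b33 b34 a5 a6 a7 a8
No row becomes fully distinguished — the join is lossy.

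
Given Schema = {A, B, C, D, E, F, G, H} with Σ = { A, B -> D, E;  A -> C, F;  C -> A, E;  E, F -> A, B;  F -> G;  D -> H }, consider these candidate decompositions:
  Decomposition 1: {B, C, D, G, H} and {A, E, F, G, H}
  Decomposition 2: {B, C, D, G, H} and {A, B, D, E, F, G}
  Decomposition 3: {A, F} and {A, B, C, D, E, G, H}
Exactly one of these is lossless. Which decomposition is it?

Decomposition 3

Decomposition 1: common = {G, H}, closure = {G, H} → lossy.
Decomposition 2: common = {B, D, G}, closure = {B, D, G, H} → lossy.
Decomposition 3: common = {A}, closure = {A, B, C, D, E, F, G, H} → lossless.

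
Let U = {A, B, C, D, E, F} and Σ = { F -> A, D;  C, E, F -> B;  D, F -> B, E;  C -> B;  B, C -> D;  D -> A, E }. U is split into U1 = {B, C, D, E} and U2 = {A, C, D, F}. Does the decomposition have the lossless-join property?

Yes

Common attributes: U1 ∩ U2 = {C, D}.
Closure of {C, D}: C → B applies, adding B; D → A, E applies, adding A, E. So (C, D)⁺ = {A, B, C, D, E}.
This closure contains every attribute of U1, so U1 ∩ U2 → U1. The join is lossless.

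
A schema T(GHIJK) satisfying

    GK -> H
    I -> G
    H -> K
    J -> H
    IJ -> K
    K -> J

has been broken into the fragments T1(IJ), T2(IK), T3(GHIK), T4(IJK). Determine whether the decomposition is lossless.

Yes

Chase test. Columns are GHIJK; row i has aⱼ where attribute j ∈ Ti, else bᵢⱼ.
Initial tableau (one row per fragment):
  row 1: b11 b12 a3 a4 b15
  row 2: b21 b22 a3 b24 a5
  row 3: a1 a2 a3 b34 a5
  row 4: b41 b42 a3 a4 a5
Rows 1 and 2 agree on I; apply I→G and equate their G entries.
Rows 1 and 3 agree on I; apply I→G and equate their G entries.
Rows 1 and 4 agree on I; apply I→G and equate their G entries.
Rows 1 and 4 agree on J; apply J→H and equate their H entries.
Rows 1 and 4 agree on IJ; apply IJ→K and equate their K entries.
Rows 1 and 2 agree on K; apply K→J and equate their J entries.
Rows 1 and 3 agree on K; apply K→J and equate their J entries.
Rows 1 and 2 agree on GK; apply GK→H and equate their H entries.
Rows 1 and 3 agree on GK; apply GK→H and equate their H entries.
Row 1 is now all distinguished symbols — the join is lossless.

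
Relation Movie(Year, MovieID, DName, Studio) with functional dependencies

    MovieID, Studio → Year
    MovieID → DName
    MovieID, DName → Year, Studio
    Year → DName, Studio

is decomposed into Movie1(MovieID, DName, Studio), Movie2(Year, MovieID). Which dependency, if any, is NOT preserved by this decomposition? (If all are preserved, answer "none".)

Check Year → DName, Studio: no single fragment contains all of {Year, DName, Studio}, and the restricted closure of {Year} across the fragments never reaches {DName, Studio}.
MovieID, Studio → Year is preserved.
MovieID → DName is preserved.
MovieID, DName → Year, Studio is preserved.

Year → DName, Studio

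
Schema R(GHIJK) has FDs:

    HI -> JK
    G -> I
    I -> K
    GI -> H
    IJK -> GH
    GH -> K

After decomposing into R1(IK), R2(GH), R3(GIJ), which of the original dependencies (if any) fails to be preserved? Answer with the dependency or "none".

Check HI → JK: no single fragment contains all of {HIJK}, and the restricted closure of {HI} across the fragments never reaches {JK}.
G → I is preserved.
I → K is preserved.
GI → H is preserved.
IJK → GH is preserved.
GH → K is preserved.

HI -> JK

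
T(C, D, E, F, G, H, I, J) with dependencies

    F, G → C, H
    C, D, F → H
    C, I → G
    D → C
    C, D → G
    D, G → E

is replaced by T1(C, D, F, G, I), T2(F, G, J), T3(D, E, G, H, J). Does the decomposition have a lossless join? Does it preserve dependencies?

lossy and not dependency-preserving

Lossless test (chase): Rows 1 and 2 agree on F, G; apply F, G→C, H and equate their C, H entries. Rows 1 and 3 agree on D; apply D→C and equate their C entries. Rows 1 and 3 agree on D, G; apply D, G→E and equate their E entries. No row becomes fully distinguished — the join is lossy.
Dependency preservation: the restricted closure of {F, G} across the fragments never reaches {C, H}, so F, G → C, H cannot be enforced without a join — not preserved.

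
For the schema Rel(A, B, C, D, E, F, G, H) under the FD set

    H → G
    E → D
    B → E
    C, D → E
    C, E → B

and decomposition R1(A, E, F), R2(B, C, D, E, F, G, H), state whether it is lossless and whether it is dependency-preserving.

Lossless test: (E, F)⁺ = {D, E, F}, which is a superkey of neither fragment — lossy.
Dependency preservation: every FD's attributes lie within a single fragment, so each can be enforced locally — preserved.

lossy but dependency-preserving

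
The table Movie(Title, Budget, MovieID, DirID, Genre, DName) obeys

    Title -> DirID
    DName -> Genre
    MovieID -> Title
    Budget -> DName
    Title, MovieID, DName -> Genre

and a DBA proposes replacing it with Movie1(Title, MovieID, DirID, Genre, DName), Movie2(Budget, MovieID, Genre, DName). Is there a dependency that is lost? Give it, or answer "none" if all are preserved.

none

Title → DirID lies within Movie1.
DName → Genre lies within Movie1.
MovieID → Title lies within Movie1.
Budget → DName lies within Movie2.
Title, MovieID, DName → Genre lies within Movie1.
Every dependency is enforceable on the fragments, so the decomposition is dependency-preserving.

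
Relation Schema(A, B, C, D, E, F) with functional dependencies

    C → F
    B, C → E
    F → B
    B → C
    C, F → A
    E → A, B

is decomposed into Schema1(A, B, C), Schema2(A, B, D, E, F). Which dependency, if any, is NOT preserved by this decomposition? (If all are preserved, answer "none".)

none

C → F: restricted closure across fragments reaches F.
B, C → E: restricted closure across fragments reaches E.
F → B lies within Schema2.
B → C lies within Schema1.
C, F → A: restricted closure across fragments reaches A.
E → A, B lies within Schema2.
Every dependency is enforceable on the fragments, so the decomposition is dependency-preserving.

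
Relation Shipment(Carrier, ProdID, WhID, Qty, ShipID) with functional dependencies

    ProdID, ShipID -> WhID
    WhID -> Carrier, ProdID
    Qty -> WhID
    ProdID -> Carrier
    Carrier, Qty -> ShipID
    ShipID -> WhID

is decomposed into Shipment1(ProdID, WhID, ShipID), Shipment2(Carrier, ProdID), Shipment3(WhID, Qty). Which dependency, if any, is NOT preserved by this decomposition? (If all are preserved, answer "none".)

Check Carrier, Qty → ShipID: no single fragment contains all of {Carrier, Qty, ShipID}, and the restricted closure of {Carrier, Qty} across the fragments never reaches {ShipID}.
ProdID, ShipID → WhID is preserved.
WhID → Carrier, ProdID is preserved.
Qty → WhID is preserved.
ProdID → Carrier is preserved.
ShipID → WhID is preserved.

Carrier, Qty -> ShipID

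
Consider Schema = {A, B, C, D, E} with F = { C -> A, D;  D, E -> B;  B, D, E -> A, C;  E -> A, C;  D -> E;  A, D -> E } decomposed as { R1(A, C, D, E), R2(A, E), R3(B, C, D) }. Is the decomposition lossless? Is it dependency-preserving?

lossless and dependency-preserving

Lossless test (chase): Rows 1 and 3 agree on C; apply C→A, D and equate their A, D entries. Rows 1 and 2 agree on E; apply E→A, C and equate their A, C entries. Rows 1 and 3 agree on D; apply D→E and equate their E entries. Rows 1 and 2 agree on C; apply C→A, D and equate their A, D entries. Rows 1 and 2 agree on D, E; apply D, E→B and equate their B entries. Rows 1 and 3 agree on D, E; apply D, E→B and equate their B entries. Row 1 is now all distinguished symbols — the join is lossless.
Dependency preservation: D, E → B; B, D, E → A, C are not contained in any single fragment, but the restricted closure of each left-hand side across the fragments still reaches the right-hand side; the remaining FDs each lie inside some fragment. All dependencies are preserved.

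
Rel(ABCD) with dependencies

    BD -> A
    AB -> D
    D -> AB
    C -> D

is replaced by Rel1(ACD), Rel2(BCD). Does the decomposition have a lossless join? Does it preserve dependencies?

Lossless test: (CD)⁺ = {ABCD}, which contains all of one fragment — lossless.
Dependency preservation: the restricted closure of {AB} across the fragments never reaches {D}, so AB → D cannot be enforced without a join — not preserved.

lossless but not dependency-preserving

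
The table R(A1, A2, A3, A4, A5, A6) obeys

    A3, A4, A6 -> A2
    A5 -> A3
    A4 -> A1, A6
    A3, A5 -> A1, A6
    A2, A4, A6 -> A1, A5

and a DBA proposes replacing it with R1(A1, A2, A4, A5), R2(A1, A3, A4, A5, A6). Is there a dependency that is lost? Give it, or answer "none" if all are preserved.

none

A3, A4, A6 → A2: restricted closure across fragments reaches A2.
A5 → A3 lies within R2.
A4 → A1, A6 lies within R2.
A3, A5 → A1, A6 lies within R2.
A2, A4, A6 → A1, A5: restricted closure across fragments reaches A1, A5.
Every dependency is enforceable on the fragments, so the decomposition is dependency-preserving.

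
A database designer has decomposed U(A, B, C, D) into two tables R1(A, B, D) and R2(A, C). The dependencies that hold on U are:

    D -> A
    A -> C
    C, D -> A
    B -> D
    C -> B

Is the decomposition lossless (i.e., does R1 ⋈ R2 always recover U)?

Yes

Common attributes: R1 ∩ R2 = {A}.
Closure of {A}: A → C applies, adding C; C → B applies, adding B; B → D applies, adding D. So (A)⁺ = {A, B, C, D}.
This closure contains every attribute of R1, so R1 ∩ R2 → R1. The join is lossless.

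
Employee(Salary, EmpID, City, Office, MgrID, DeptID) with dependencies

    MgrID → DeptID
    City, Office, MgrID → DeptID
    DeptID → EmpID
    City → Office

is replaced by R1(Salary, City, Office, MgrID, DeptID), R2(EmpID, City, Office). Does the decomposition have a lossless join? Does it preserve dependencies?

Lossless test: (City, Office)⁺ = {City, Office}, which is a superkey of neither fragment — lossy.
Dependency preservation: the restricted closure of {DeptID} across the fragments never reaches {EmpID}, so DeptID → EmpID cannot be enforced without a join — not preserved.

lossy and not dependency-preserving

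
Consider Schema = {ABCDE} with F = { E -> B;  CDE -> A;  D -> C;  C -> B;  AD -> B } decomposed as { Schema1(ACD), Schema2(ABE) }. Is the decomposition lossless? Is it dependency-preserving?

Lossless test: (A)⁺ = {A}, which is a superkey of neither fragment — lossy.
Dependency preservation: the restricted closure of {CDE} across the fragments never reaches {A}, so CDE → A cannot be enforced without a join — not preserved.

lossy and not dependency-preserving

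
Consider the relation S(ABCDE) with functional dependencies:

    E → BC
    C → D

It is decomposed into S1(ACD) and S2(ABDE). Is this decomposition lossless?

Common attributes: S1 ∩ S2 = {AD}.
No dependency enlarges {AD}, so (AD)⁺ = {AD}.
The closure contains neither all of S1 = {ACD} nor all of S2 = {ABDE}, so the common attributes are not a superkey of either fragment. The join is lossy.

No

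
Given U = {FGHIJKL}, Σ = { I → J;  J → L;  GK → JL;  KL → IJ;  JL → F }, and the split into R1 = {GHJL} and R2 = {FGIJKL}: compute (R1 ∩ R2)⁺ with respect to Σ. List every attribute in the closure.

R1 ∩ R2 = {GJL}.
JL → F applies, adding F
Closure: {FGJL}.

FGJL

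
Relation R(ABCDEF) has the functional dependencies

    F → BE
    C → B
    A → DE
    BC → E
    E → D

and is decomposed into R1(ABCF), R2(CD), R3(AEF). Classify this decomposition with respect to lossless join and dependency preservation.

lossless but not dependency-preserving

Lossless test (chase): Rows 1 and 3 agree on F; apply F→BE and equate their BE entries. Rows 1 and 2 agree on C; apply C→B and equate their B entries. Rows 1 and 3 agree on A; apply A→DE and equate their DE entries. Rows 1 and 2 agree on BC; apply BC→E and equate their E entries. Rows 1 and 2 agree on E; apply E→D and equate their D entries. Row 1 is now all distinguished symbols — the join is lossless.
Dependency preservation: the restricted closure of {A} across the fragments never reaches {DE}, so A → DE cannot be enforced without a join — not preserved.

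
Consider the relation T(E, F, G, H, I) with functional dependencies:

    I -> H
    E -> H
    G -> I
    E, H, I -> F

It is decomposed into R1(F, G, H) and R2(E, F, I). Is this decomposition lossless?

No

Common attributes: R1 ∩ R2 = {F}.
No dependency enlarges {F}, so (F)⁺ = {F}.
The closure contains neither all of R1 = {F, G, H} nor all of R2 = {E, F, I}, so the common attributes are not a superkey of either fragment. The join is lossy.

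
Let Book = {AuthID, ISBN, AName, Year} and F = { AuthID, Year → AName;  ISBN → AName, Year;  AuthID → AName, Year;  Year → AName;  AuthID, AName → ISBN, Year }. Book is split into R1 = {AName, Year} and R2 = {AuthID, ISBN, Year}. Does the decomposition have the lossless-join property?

Common attributes: R1 ∩ R2 = {Year}.
Closure of {Year}: Year → AName applies, adding AName. So (Year)⁺ = {AName, Year}.
This closure contains every attribute of R1, so R1 ∩ R2 → R1. The join is lossless.

Yes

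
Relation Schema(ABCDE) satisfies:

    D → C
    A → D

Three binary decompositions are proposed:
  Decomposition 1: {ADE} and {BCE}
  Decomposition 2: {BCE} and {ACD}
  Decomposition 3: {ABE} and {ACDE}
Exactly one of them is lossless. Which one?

Decomposition 1: common = {E}, closure = {E} → lossy.
Decomposition 2: common = {C}, closure = {C} → lossy.
Decomposition 3: common = {AE}, closure = {ACDE} → lossless.

Decomposition 3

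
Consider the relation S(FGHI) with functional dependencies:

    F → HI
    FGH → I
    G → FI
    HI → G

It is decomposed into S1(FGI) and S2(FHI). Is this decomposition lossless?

Common attributes: S1 ∩ S2 = {FI}.
Closure of {FI}: F → HI applies, adding H; HI → G applies, adding G. So (FI)⁺ = {FGHI}.
This closure contains every attribute of S1, so S1 ∩ S2 → S1. The join is lossless.

Yes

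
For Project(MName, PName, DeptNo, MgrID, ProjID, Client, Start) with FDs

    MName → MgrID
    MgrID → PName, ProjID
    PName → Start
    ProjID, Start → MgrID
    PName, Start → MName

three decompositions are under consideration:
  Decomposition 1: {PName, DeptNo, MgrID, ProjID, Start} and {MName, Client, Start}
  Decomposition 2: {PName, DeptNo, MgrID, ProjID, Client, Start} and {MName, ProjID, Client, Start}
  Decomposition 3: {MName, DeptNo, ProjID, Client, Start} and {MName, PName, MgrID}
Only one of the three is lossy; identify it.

Decomposition 1

Decomposition 1: common = {Start}, closure = {Start} → lossy.
Decomposition 2: common = {ProjID, Client, Start}, closure = {MName, PName, MgrID, ProjID, Client, Start} → lossless.
Decomposition 3: common = {MName}, closure = {MName, PName, MgrID, ProjID, Start} → lossless.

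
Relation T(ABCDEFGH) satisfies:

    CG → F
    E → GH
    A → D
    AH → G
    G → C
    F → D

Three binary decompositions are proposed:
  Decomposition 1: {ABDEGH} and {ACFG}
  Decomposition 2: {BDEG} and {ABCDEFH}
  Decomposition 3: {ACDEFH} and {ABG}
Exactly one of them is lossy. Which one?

Decomposition 1: common = {AG}, closure = {ACDFG} → lossless.
Decomposition 2: common = {BDE}, closure = {BCDEFGH} → lossless.
Decomposition 3: common = {A}, closure = {AD} → lossy.

Decomposition 3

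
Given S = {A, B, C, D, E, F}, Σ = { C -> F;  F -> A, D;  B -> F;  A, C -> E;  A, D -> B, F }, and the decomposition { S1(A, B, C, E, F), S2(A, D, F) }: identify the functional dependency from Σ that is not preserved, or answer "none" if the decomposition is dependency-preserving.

none

C → F lies within S1.
F → A, D lies within S2.
B → F lies within S1.
A, C → E lies within S1.
A, D → B, F: restricted closure across fragments reaches B, F.
Every dependency is enforceable on the fragments, so the decomposition is dependency-preserving.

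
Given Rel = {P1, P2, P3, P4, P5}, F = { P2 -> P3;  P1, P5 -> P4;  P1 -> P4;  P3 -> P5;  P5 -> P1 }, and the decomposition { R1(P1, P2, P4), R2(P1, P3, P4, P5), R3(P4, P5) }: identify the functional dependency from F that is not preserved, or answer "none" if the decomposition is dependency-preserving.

Check P2 → P3: no single fragment contains all of {P2, P3}, and the restricted closure of {P2} across the fragments never reaches {P3}.
P1, P5 → P4 is preserved.
P1 → P4 is preserved.
P3 → P5 is preserved.
P5 → P1 is preserved.

P2 -> P3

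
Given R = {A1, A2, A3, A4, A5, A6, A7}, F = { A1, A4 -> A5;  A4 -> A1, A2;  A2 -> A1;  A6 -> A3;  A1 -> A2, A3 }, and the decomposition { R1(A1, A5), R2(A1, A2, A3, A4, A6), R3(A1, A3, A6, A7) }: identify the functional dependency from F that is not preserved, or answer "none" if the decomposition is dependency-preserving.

Check A1, A4 → A5: no single fragment contains all of {A1, A4, A5}, and the restricted closure of {A1, A4} across the fragments never reaches {A5}.
A4 → A1, A2 is preserved.
A2 → A1 is preserved.
A6 → A3 is preserved.
A1 → A2, A3 is preserved.

A1, A4 -> A5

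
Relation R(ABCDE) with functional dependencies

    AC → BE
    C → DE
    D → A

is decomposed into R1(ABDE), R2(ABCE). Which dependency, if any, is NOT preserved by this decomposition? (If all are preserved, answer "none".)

Check C → DE: no single fragment contains all of {CDE}, and the restricted closure of {C} across the fragments never reaches {DE}.
AC → BE is preserved.
D → A is preserved.

C → DE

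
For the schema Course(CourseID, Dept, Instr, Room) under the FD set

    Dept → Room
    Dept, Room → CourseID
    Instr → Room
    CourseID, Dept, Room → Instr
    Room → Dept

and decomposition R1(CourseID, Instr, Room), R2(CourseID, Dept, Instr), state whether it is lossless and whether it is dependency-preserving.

Lossless test: (CourseID, Instr)⁺ = {CourseID, Dept, Instr, Room}, which contains all of one fragment — lossless.
Dependency preservation: Dept → Room; Dept, Room → CourseID; CourseID, Dept, Room → Instr; Room → Dept are not contained in any single fragment, but the restricted closure of each left-hand side across the fragments still reaches the right-hand side; the remaining FDs each lie inside some fragment. All dependencies are preserved.

lossless and dependency-preserving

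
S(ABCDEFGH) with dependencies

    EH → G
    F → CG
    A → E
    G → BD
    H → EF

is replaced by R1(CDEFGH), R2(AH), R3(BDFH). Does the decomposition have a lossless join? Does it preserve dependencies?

Lossless test (chase): Rows 1 and 3 agree on F; apply F→CG and equate their CG entries. Rows 1 and 3 agree on G; apply G→BD and equate their BD entries. Rows 1 and 2 agree on H; apply H→EF and equate their EF entries. Rows 1 and 3 agree on H; apply H→EF and equate their EF entries. Rows 1 and 2 agree on EH; apply EH→G and equate their G entries. Rows 1 and 2 agree on F; apply F→CG and equate their CG entries. Rows 1 and 2 agree on G; apply G→BD and equate their BD entries. Row 2 is now all distinguished symbols — the join is lossless.
Dependency preservation: the restricted closure of {A} across the fragments never reaches {E}, so A → E cannot be enforced without a join — not preserved.

lossless but not dependency-preserving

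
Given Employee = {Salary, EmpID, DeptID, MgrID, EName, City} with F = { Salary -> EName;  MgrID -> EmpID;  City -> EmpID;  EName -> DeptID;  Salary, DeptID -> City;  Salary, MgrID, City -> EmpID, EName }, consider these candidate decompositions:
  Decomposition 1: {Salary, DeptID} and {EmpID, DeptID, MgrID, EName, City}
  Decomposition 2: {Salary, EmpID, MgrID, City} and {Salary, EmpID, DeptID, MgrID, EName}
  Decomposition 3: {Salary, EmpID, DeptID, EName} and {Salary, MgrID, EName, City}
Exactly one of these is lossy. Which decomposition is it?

Decomposition 1: common = {DeptID}, closure = {DeptID} → lossy.
Decomposition 2: common = {Salary, EmpID, MgrID}, closure = {Salary, EmpID, DeptID, MgrID, EName, City} → lossless.
Decomposition 3: common = {Salary, EName}, closure = {Salary, EmpID, DeptID, EName, City} → lossless.

Decomposition 1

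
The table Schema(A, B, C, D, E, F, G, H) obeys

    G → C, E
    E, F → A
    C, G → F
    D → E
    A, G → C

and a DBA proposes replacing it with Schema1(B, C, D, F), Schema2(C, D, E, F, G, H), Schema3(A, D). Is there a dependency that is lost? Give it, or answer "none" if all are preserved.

E, F → A

Check E, F → A: no single fragment contains all of {A, E, F}, and the restricted closure of {E, F} across the fragments never reaches {A}.
G → C, E is preserved.
C, G → F is preserved.
D → E is preserved.
A, G → C is preserved.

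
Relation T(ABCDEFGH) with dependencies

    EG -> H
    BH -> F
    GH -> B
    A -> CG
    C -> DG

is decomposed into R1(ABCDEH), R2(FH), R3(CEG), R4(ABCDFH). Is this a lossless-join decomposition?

Yes

Chase test. Columns are ABCDEFGH; row i has aⱼ where attribute j ∈ Ri, else bᵢⱼ.
Initial tableau (one row per fragment):
  row 1: a1 a2 a3 a4 a5 b16 b17 a8
  row 2: b21 b22 b23 b24 b25 a6 b27 a8
  row 3: b31 b32 a3 b34 a5 b36 a7 b38
  row 4: a1 a2 a3 a4 b45 a6 b47 a8
Rows 1 and 4 agree on BH; apply BH→F and equate their F entries.
Rows 1 and 4 agree on A; apply A→CG and equate their CG entries.
Rows 1 and 3 agree on C; apply C→DG and equate their DG entries.
Rows 1 and 3 agree on EG; apply EG→H and equate their H entries.
Rows 1 and 3 agree on GH; apply GH→B and equate their B entries.
Rows 1 and 3 agree on BH; apply BH→F and equate their F entries.
Row 1 is now all distinguished symbols — the join is lossless.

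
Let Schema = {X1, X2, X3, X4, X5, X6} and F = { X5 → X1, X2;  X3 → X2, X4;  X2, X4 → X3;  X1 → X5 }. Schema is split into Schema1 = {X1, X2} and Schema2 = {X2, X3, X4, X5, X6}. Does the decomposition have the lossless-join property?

Common attributes: Schema1 ∩ Schema2 = {X2}.
No dependency enlarges {X2}, so (X2)⁺ = {X2}.
The closure contains neither all of Schema1 = {X1, X2} nor all of Schema2 = {X2, X3, X4, X5, X6}, so the common attributes are not a superkey of either fragment. The join is lossy.

No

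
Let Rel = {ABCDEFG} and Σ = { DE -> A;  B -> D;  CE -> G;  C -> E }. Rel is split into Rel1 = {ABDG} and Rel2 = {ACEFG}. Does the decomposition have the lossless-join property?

Common attributes: Rel1 ∩ Rel2 = {AG}.
No dependency enlarges {AG}, so (AG)⁺ = {AG}.
The closure contains neither all of Rel1 = {ABDG} nor all of Rel2 = {ACEFG}, so the common attributes are not a superkey of either fragment. The join is lossy.

No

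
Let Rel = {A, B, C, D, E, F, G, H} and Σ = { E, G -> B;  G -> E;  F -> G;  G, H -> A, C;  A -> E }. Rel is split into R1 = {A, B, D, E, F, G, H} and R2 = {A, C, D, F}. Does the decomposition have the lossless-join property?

No

Common attributes: R1 ∩ R2 = {A, D, F}.
Closure of {A, D, F}: F → G applies, adding G; A → E applies, adding E; E, G → B applies, adding B. So (A, D, F)⁺ = {A, B, D, E, F, G}.
The closure contains neither all of R1 = {A, B, D, E, F, G, H} nor all of R2 = {A, C, D, F}, so the common attributes are not a superkey of either fragment. The join is lossy.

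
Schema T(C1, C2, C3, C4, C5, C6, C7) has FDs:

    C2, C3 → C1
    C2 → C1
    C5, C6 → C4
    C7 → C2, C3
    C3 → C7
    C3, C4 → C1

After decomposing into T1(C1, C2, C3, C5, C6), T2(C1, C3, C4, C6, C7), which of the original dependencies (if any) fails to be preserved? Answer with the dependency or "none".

C5, C6 → C4

Check C5, C6 → C4: no single fragment contains all of {C4, C5, C6}, and the restricted closure of {C5, C6} across the fragments never reaches {C4}.
C2, C3 → C1 is preserved.
C2 → C1 is preserved.
C7 → C2, C3 is preserved.
C3 → C7 is preserved.
C3, C4 → C1 is preserved.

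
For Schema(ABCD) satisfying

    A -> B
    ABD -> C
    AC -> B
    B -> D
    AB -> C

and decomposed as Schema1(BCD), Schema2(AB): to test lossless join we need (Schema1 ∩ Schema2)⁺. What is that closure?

BD

Schema1 ∩ Schema2 = {B}.
B → D applies, adding D
Closure: {BD}.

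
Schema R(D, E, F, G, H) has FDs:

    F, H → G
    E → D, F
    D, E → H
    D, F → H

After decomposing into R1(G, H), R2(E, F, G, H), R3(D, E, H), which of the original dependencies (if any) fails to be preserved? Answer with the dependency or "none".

D, F → H

Check D, F → H: no single fragment contains all of {D, F, H}, and the restricted closure of {D, F} across the fragments never reaches {H}.
F, H → G is preserved.
E → D, F is preserved.
D, E → H is preserved.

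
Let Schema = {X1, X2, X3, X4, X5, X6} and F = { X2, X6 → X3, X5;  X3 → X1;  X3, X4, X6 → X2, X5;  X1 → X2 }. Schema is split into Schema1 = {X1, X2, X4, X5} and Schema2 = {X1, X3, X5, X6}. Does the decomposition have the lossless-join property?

Common attributes: Schema1 ∩ Schema2 = {X1, X5}.
Closure of {X1, X5}: X1 → X2 applies, adding X2. So (X1, X5)⁺ = {X1, X2, X5}.
The closure contains neither all of Schema1 = {X1, X2, X4, X5} nor all of Schema2 = {X1, X3, X5, X6}, so the common attributes are not a superkey of either fragment. The join is lossy.

No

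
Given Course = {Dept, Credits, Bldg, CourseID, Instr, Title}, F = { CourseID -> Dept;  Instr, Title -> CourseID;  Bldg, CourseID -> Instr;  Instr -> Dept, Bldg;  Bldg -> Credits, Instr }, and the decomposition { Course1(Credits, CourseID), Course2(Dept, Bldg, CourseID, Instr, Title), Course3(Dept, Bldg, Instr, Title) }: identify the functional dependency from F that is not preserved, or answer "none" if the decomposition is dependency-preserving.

Check Bldg → Credits, Instr: no single fragment contains all of {Credits, Bldg, Instr}, and the restricted closure of {Bldg} across the fragments never reaches {Credits, Instr}.
CourseID → Dept is preserved.
Instr, Title → CourseID is preserved.
Bldg, CourseID → Instr is preserved.
Instr → Dept, Bldg is preserved.

Bldg -> Credits, Instr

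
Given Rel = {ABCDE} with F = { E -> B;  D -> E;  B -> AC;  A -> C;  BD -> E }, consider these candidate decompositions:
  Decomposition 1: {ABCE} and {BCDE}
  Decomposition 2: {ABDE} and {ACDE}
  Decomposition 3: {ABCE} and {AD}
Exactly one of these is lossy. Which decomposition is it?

Decomposition 1: common = {BCE}, closure = {ABCE} → lossless.
Decomposition 2: common = {ADE}, closure = {ABCDE} → lossless.
Decomposition 3: common = {A}, closure = {AC} → lossy.

Decomposition 3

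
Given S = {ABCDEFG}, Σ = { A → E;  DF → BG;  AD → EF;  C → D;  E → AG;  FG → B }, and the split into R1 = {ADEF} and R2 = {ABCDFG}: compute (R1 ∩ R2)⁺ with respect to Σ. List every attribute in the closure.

ABDEFG

R1 ∩ R2 = {ADF}.
A → E applies, adding E
DF → BG applies, adding BG
Closure: {ABDEFG}.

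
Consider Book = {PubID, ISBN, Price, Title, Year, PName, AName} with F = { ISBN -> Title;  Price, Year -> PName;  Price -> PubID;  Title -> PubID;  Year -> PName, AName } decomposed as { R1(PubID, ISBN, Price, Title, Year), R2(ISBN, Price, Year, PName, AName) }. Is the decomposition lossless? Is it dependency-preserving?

lossless and dependency-preserving

Lossless test: (ISBN, Price, Year)⁺ = {PubID, ISBN, Price, Title, Year, PName, AName}, which contains all of one fragment — lossless.
Dependency preservation: every FD's attributes lie within a single fragment, so each can be enforced locally — preserved.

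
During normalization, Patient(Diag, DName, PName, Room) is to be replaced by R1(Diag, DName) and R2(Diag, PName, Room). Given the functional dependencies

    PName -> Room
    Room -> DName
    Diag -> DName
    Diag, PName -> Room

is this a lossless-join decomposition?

Common attributes: R1 ∩ R2 = {Diag}.
Closure of {Diag}: Diag → DName applies, adding DName. So (Diag)⁺ = {Diag, DName}.
This closure contains every attribute of R1, so R1 ∩ R2 → R1. The join is lossless.

Yes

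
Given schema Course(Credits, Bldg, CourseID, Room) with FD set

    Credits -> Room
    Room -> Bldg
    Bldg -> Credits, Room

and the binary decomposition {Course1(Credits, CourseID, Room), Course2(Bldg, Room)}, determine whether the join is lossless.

Yes

Common attributes: Course1 ∩ Course2 = {Room}.
Closure of {Room}: Room → Bldg applies, adding Bldg; Bldg → Credits, Room applies, adding Credits. So (Room)⁺ = {Credits, Bldg, Room}.
This closure contains every attribute of Course2, so Course1 ∩ Course2 → Course2. The join is lossless.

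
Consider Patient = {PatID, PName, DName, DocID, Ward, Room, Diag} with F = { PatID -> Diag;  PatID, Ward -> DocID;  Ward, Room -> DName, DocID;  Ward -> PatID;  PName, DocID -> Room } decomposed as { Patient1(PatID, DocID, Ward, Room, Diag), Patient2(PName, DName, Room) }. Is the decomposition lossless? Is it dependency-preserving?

Lossless test: (Room)⁺ = {Room}, which is a superkey of neither fragment — lossy.
Dependency preservation: the restricted closure of {Ward, Room} across the fragments never reaches {DName, DocID}, so Ward, Room → DName, DocID cannot be enforced without a join — not preserved.

lossy and not dependency-preserving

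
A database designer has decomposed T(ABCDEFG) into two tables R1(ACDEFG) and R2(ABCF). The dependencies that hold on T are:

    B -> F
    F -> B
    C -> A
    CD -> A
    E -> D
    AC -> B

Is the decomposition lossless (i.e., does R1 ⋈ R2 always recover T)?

Yes

Common attributes: R1 ∩ R2 = {ACF}.
Closure of {ACF}: F → B applies, adding B. So (ACF)⁺ = {ABCF}.
This closure contains every attribute of R2, so R1 ∩ R2 → R2. The join is lossless.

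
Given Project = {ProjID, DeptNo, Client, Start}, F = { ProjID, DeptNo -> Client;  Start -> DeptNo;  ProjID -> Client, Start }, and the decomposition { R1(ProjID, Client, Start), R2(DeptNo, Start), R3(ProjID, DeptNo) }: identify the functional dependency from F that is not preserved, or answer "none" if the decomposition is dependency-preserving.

none

ProjID, DeptNo → Client: restricted closure across fragments reaches Client.
Start → DeptNo lies within R2.
ProjID → Client, Start lies within R1.
Every dependency is enforceable on the fragments, so the decomposition is dependency-preserving.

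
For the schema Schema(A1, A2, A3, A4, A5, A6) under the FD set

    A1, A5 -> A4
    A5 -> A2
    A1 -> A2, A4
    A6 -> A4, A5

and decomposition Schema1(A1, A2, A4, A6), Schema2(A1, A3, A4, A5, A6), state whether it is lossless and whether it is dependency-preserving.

lossless but not dependency-preserving

Lossless test: (A1, A4, A6)⁺ = {A1, A2, A4, A5, A6}, which contains all of one fragment — lossless.
Dependency preservation: the restricted closure of {A5} across the fragments never reaches {A2}, so A5 → A2 cannot be enforced without a join — not preserved.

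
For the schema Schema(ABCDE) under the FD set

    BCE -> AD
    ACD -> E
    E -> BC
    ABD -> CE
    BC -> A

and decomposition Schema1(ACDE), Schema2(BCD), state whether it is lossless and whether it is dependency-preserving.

Lossless test: (CD)⁺ = {CD}, which is a superkey of neither fragment — lossy.
Dependency preservation: the restricted closure of {E} across the fragments never reaches {BC}, so E → BC cannot be enforced without a join — not preserved.

lossy and not dependency-preserving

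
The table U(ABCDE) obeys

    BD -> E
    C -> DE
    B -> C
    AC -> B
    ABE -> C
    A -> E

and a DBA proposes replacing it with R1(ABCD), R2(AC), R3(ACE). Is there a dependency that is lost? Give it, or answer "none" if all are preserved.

BD → E: restricted closure across fragments reaches E.
C → DE: restricted closure across fragments reaches DE.
B → C lies within R1.
AC → B lies within R1.
ABE → C: restricted closure across fragments reaches C.
A → E lies within R3.
Every dependency is enforceable on the fragments, so the decomposition is dependency-preserving.

none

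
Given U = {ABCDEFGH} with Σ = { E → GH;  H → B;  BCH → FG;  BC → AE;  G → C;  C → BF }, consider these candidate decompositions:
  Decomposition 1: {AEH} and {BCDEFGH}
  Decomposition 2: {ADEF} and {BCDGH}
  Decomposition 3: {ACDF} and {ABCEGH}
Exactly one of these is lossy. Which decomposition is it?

Decomposition 1: common = {EH}, closure = {ABCEFGH} → lossless.
Decomposition 2: common = {D}, closure = {D} → lossy.
Decomposition 3: common = {AC}, closure = {ABCEFGH} → lossless.

Decomposition 2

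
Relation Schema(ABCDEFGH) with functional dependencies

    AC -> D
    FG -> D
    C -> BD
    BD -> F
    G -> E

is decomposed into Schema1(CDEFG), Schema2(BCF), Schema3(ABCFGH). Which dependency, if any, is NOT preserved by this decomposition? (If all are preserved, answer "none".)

Check BD → F: no single fragment contains all of {BDF}, and the restricted closure of {BD} across the fragments never reaches {F}.
AC → D is preserved.
FG → D is preserved.
C → BD is preserved.
G → E is preserved.

BD -> F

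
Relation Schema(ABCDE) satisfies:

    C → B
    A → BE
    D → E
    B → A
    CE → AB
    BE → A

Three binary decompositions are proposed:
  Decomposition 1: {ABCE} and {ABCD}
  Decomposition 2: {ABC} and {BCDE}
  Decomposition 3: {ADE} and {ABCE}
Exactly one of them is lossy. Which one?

Decomposition 3

Decomposition 1: common = {ABC}, closure = {ABCE} → lossless.
Decomposition 2: common = {BC}, closure = {ABCE} → lossless.
Decomposition 3: common = {AE}, closure = {ABE} → lossy.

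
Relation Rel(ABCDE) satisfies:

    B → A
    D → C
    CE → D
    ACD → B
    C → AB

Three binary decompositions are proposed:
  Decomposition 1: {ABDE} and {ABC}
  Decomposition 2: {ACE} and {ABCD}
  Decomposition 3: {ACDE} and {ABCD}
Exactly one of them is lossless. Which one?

Decomposition 3

Decomposition 1: common = {AB}, closure = {AB} → lossy.
Decomposition 2: common = {AC}, closure = {ABC} → lossy.
Decomposition 3: common = {ACD}, closure = {ABCD} → lossless.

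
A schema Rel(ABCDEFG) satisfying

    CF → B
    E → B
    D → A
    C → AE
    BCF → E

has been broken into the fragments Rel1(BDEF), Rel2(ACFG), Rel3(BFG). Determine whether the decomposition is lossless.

No

Chase test. Columns are ABCDEFG; row i has aⱼ where attribute j ∈ Reli, else bᵢⱼ.
Initial tableau (one row per fragment):
  row 1: b11 a2 b13 a4 a5 a6 b17
  row 2: a1 b22 a3 b24 b25 a6 a7
  row 3: b31 a2 b33 b34 b35 a6 a7
No row becomes fully distinguished — the join is lossy.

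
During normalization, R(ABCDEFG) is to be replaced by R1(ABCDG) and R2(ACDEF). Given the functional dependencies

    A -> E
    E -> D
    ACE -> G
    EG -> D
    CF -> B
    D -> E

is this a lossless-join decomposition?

Common attributes: R1 ∩ R2 = {ACD}.
Closure of {ACD}: A → E applies, adding E; ACE → G applies, adding G. So (ACD)⁺ = {ACDEG}.
The closure contains neither all of R1 = {ABCDG} nor all of R2 = {ACDEF}, so the common attributes are not a superkey of either fragment. The join is lossy.

No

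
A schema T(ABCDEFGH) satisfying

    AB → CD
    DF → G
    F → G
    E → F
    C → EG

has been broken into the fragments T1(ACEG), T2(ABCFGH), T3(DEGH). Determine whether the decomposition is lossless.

No

Chase test. Columns are ABCDEFGH; row i has aⱼ where attribute j ∈ Ti, else bᵢⱼ.
Initial tableau (one row per fragment):
  row 1: a1 b12 a3 b14 a5 b16 a7 b18
  row 2: a1 a2 a3 b24 b25 a6 a7 a8
  row 3: b31 b32 b33 a4 a5 b36 a7 a8
Rows 1 and 3 agree on E; apply E→F and equate their F entries.
Rows 1 and 2 agree on C; apply C→EG and equate their EG entries.
Rows 1 and 2 agree on E; apply E→F and equate their F entries.
No row becomes fully distinguished — the join is lossy.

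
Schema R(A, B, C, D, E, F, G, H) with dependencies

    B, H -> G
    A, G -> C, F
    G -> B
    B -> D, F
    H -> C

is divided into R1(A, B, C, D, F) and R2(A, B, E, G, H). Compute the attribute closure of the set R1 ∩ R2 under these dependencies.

A, B, D, F

R1 ∩ R2 = {A, B}.
B → D, F applies, adding D, F
Closure: {A, B, D, F}.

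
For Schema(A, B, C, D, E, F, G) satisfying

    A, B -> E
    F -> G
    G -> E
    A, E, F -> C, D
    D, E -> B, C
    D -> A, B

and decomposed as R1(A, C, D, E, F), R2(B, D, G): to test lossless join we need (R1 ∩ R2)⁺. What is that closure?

R1 ∩ R2 = {D}.
D → A, B applies, adding A, B
A, B → E applies, adding E
D, E → B, C applies, adding C
Closure: {A, B, C, D, E}.

A, B, C, D, E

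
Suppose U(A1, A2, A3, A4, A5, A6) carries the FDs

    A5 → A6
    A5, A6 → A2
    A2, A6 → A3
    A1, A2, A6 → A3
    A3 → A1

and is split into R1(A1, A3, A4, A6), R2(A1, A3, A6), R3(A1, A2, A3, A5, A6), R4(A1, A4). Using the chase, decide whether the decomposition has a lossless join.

Chase test. Columns are A1, A2, A3, A4, A5, A6; row i has aⱼ where attribute j ∈ Ri, else bᵢⱼ.
Initial tableau (one row per fragment):
  row 1: a1 b12 a3 a4 b15 a6
  row 2: a1 b22 a3 b24 b25 a6
  row 3: a1 a2 a3 b34 a5 a6
  row 4: a1 b42 b43 a4 b45 b46
No row becomes fully distinguished — the join is lossy.

No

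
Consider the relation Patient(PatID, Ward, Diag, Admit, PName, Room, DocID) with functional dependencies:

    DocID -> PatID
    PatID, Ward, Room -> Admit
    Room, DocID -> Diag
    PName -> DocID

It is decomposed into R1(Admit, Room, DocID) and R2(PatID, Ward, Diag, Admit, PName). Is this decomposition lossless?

Common attributes: R1 ∩ R2 = {Admit}.
No dependency enlarges {Admit}, so (Admit)⁺ = {Admit}.
The closure contains neither all of R1 = {Admit, Room, DocID} nor all of R2 = {PatID, Ward, Diag, Admit, PName}, so the common attributes are not a superkey of either fragment. The join is lossy.

No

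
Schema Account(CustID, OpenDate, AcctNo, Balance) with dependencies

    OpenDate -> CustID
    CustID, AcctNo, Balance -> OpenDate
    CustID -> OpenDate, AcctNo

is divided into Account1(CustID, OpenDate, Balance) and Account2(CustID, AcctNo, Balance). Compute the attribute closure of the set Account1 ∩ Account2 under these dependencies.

Account1 ∩ Account2 = {CustID, Balance}.
CustID → OpenDate, AcctNo applies, adding OpenDate, AcctNo
Closure: {CustID, OpenDate, AcctNo, Balance}.

CustID, OpenDate, AcctNo, Balance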